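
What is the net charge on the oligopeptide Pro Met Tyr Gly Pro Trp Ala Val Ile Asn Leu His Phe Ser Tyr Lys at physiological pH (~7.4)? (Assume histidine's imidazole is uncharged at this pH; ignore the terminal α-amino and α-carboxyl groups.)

At pH ~7.4 the Lys and Arg side chains are protonated (+1), the Asp and Glu side chains are deprotonated (−1), and with His taken as neutral all other side chains carry no charge.
Positive (K, R): Lys16 → +1.
Negative (D, E): none → −0.
Net charge = (+1) + (−0) = +1.

+1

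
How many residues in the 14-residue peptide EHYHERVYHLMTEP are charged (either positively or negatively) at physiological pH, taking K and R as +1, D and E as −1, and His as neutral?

Charged side chains at pH ~7.4: K, R (positive); D, E (negative).
Matching residues: E1, E5, R6, E13.

4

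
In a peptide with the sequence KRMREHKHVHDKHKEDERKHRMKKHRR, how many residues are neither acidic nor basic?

3

Acidic: D, E. Basic: K, R, H. All other residues are neither.
Matching residues: M3, V9, M22.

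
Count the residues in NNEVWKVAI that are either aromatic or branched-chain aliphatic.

Aromatic: F, W, Y. Branched-chain aliphatic: I, L, V.
Aromatic residues here: W5 (1).
Branched-chain aliphatic residues here: V4, V7, I9 (3).
The two groups share no amino acid, so total = 1 + 3 = 4.

4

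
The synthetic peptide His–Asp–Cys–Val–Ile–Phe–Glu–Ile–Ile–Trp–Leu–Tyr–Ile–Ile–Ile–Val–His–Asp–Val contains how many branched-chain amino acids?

10

V, L, and I make up the branched-chain aliphatic group.
Matching residues: Val4, Ile5, Ile8, Ile9, Leu11, Ile13, Ile14, Ile15, Val16, Val19.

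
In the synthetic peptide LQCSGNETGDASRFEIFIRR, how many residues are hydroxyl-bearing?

The –OH-bearing residues are Ser, Thr (aliphatic alcohols), and Tyr (phenol).
Matching residues: S4, T8, S12.

3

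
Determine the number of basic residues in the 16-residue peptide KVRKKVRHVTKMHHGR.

10

The basic amino acids are Lys (K), Arg (R), and His (H).
Matching residues: K1, R3, K4, K5, R7, H8, K11, H13, H14, R16.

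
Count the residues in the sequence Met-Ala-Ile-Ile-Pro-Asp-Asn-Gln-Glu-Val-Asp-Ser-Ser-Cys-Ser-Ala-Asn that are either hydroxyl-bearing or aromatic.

Hydroxyl-bearing: S, T, Y. Aromatic: F, W, Y.
Hydroxyl-bearing residues here: Ser12, Ser13, Ser15 (3).
Aromatic residues here: none (0).
(Y belongs to both groups, but none appear in this sequence.) Total = 3 + 0 = 3.

3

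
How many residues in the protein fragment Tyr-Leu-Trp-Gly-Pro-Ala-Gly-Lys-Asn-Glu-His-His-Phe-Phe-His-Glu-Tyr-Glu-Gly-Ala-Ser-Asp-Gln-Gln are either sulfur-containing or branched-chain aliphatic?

1

Sulfur-containing: C, M. Branched-chain aliphatic: I, L, V.
Sulfur-containing residues here: none (0).
Branched-chain aliphatic residues here: Leu2 (1).
The two groups share no amino acid, so total = 0 + 1 = 1.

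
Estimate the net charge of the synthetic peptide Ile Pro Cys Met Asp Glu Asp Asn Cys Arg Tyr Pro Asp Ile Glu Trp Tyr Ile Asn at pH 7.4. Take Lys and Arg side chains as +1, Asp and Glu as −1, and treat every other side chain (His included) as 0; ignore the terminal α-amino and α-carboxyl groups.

Positive (K, R): Arg10 → +1.
Negative (D, E): Asp5, Glu6, Asp7, Asp13, Glu15 → −5.
Net charge = (+1) + (−5) = −4.

-4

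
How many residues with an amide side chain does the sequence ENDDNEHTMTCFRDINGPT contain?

3

Asparagine (N) and glutamine (Q) have uncharged amide side chains.
Matching residues: N2, N5, N16.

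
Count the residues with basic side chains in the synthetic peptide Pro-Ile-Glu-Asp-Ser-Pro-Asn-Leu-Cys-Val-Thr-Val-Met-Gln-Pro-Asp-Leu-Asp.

0

The basic amino acids are Lys (K), Arg (R), and His (H).
None of the 18 residues belong to this group.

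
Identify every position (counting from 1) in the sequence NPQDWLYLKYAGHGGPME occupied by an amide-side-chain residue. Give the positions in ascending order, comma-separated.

1, 3

Asparagine (N) and glutamine (Q) have uncharged amide side chains.
Matching residues: N1, Q3.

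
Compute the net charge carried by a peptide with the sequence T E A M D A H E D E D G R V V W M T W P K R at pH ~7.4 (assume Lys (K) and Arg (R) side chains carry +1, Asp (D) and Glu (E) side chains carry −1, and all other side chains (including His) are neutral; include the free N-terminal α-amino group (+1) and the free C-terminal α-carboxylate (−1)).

-3

Positive (K, R): R13, K21, R22 → +3.
Negative (D, E): E2, D5, E8, D9, E10, D11 → −6.
The N-terminus (+1) and C-terminus (−1) cancel.
Net charge = (+3) + (−6) = −3.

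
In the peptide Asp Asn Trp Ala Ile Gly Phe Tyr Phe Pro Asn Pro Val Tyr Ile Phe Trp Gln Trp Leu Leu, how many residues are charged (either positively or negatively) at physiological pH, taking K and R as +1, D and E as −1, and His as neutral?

1

Charged side chains at pH ~7.4: K, R (positive); D, E (negative).
Matching residues: Asp1.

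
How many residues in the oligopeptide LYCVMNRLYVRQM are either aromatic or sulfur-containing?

Aromatic: F, W, Y. Sulfur-containing: C, M.
Aromatic residues here: Y2, Y9 (2).
Sulfur-containing residues here: C3, M5, M13 (3).
The two groups share no amino acid, so total = 2 + 3 = 5.

5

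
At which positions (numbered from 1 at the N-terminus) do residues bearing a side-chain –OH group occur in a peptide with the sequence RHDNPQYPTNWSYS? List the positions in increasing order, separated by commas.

The –OH-bearing residues are Ser, Thr (aliphatic alcohols), and Tyr (phenol).
Matching residues: Y7, T9, S12, Y13, S14.

7, 9, 12, 13, 14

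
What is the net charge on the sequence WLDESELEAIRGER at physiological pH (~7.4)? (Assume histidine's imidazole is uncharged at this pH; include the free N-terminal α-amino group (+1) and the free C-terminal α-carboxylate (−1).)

At pH ~7.4 the Lys and Arg side chains are protonated (+1), the Asp and Glu side chains are deprotonated (−1), and with His taken as neutral all other side chains carry no charge.
Positive (K, R): R11, R14 → +2.
Negative (D, E): D3, E4, E6, E8, E13 → −5.
The N-terminus (+1) and C-terminus (−1) cancel.
Net charge = (+2) + (−5) = −3.

-3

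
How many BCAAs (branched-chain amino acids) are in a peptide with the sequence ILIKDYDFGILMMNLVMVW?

The BCAAs are Val, Leu, and Ile — aliphatic side chains with a branch point.
Matching residues: I1, L2, I3, I10, L11, L15, V16, V18.

8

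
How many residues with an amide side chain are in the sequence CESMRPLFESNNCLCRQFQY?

Only N (asparagine) and Q (glutamine) carry a side-chain carboxamide.
Matching residues: N11, N12, Q17, Q19.

4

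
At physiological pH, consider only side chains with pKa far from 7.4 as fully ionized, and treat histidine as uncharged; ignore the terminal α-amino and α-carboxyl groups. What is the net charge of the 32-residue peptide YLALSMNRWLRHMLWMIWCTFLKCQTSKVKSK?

At pH ~7.4 the Lys and Arg side chains are protonated (+1), the Asp and Glu side chains are deprotonated (−1), and with His taken as neutral all other side chains carry no charge.
Positive (K, R): R8, R11, K23, K28, K30, K32 → +6.
Negative (D, E): none → −0.
Net charge = (+6) + (−0) = +6.

+6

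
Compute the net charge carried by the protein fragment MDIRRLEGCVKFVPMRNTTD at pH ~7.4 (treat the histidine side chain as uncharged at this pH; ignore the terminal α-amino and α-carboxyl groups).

+1

At pH ~7.4 the Lys and Arg side chains are protonated (+1), the Asp and Glu side chains are deprotonated (−1), and with His taken as neutral all other side chains carry no charge.
Positive (K, R): R4, R5, K11, R16 → +4.
Negative (D, E): D2, E7, D20 → −3.
Net charge = (+4) + (−3) = +1.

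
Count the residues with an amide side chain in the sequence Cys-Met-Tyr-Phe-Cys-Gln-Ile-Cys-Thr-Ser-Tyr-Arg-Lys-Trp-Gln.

2

Asparagine (N) and glutamine (Q) have uncharged amide side chains.
Matching residues: Gln6, Gln15.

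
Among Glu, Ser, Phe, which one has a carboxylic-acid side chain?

Aspartate (D) and glutamate (E) have carboxylic-acid side chains and are the acidic amino acids.
Of the listed options, only Glu belongs to this group.

Glu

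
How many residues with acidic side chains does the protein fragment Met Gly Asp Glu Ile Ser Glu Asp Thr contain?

4

Only D (aspartate) and E (glutamate) carry a side-chain carboxylic acid.
Matching residues: Asp3, Glu4, Glu7, Asp8.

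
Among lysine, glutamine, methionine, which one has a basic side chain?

K, R, and H are the three residues with basic side chains (ε-amine, guanidinium, and imidazole respectively).
Of the listed options, only lysine belongs to this group.

lysine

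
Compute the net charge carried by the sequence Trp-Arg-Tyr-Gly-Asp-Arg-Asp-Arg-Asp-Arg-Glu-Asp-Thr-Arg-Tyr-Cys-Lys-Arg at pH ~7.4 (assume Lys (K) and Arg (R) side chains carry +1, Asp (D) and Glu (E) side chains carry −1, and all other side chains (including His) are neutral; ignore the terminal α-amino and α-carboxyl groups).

+2

Positive (K, R): Arg2, Arg6, Arg8, Arg10, Arg14, Lys17, Arg18 → +7.
Negative (D, E): Asp5, Asp7, Asp9, Glu11, Asp12 → −5.
Net charge = (+7) + (−5) = +2.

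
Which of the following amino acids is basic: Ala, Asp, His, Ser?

The basic amino acids are Lys (K), Arg (R), and His (H).
Of the listed options, only His belongs to this group.

His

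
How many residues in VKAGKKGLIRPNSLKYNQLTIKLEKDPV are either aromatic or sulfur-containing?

1

Aromatic: F, W, Y. Sulfur-containing: C, M.
Aromatic residues here: Y16 (1).
Sulfur-containing residues here: none (0).
The two groups share no amino acid, so total = 1 + 0 = 1.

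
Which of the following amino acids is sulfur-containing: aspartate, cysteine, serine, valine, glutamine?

Cysteine (C, thiol) and methionine (M, thioether) are the two sulfur-containing amino acids.
Of the listed options, only cysteine belongs to this group.

cysteine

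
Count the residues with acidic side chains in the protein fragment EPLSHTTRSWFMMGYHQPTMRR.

The acidic residues are Asp (D) and Glu (E), whose side chains end in a carboxylate group.
Matching residues: E1.

1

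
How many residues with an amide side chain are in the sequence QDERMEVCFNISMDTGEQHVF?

The amide-side-chain residues are Asn (N) and Gln (Q).
Matching residues: Q1, N10, Q18.

3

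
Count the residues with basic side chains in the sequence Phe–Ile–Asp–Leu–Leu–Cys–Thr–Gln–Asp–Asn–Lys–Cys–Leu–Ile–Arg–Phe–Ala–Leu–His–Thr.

Lysine (K), arginine (R), and histidine (H) have basic, nitrogen-containing side chains.
Matching residues: Lys11, Arg15, His19.

3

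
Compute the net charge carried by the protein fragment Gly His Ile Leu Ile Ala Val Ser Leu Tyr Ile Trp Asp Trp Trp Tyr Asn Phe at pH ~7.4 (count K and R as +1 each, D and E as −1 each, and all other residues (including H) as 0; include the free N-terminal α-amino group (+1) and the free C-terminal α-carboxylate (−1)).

Positive (K, R): none → +0.
Negative (D, E): Asp13 → −1.
The N-terminus (+1) and C-terminus (−1) cancel.
Net charge = (+0) + (−1) = −1.

-1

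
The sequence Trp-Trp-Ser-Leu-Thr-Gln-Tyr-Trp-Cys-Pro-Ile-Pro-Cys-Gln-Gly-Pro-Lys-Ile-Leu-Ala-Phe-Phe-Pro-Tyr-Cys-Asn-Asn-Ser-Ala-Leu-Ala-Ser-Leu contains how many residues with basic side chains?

The basic amino acids are Lys (K), Arg (R), and His (H).
Matching residues: Lys17.

1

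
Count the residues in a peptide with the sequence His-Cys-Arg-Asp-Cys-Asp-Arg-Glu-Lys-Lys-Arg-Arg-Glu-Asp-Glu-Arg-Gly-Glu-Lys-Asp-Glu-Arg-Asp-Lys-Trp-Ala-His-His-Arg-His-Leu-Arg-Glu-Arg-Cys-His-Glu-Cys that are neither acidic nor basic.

8

Acidic: D, E. Basic: K, R, H. All other residues are neither.
Matching residues: Cys2, Cys5, Gly17, Trp25, Ala26, Leu31, Cys35, Cys38.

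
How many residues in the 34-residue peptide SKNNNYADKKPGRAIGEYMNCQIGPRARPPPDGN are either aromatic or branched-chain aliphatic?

4

Aromatic: F, W, Y. Branched-chain aliphatic: I, L, V.
Aromatic residues here: Y6, Y18 (2).
Branched-chain aliphatic residues here: I15, I23 (2).
The two groups share no amino acid, so total = 2 + 2 = 4.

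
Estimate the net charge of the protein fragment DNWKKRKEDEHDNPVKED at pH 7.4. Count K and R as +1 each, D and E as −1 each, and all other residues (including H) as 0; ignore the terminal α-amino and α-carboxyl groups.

Positive (K, R): K4, K5, R6, K7, K16 → +5.
Negative (D, E): D1, E8, D9, E10, D12, E17, D18 → −7.
Net charge = (+5) + (−7) = −2.

-2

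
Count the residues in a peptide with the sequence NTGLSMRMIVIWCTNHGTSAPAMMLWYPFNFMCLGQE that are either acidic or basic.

3

Acidic: D, E. Basic: H, K, R.
Acidic residues here: E37 (1).
Basic residues here: R7, H16 (2).
The two groups share no amino acid, so total = 1 + 2 = 3.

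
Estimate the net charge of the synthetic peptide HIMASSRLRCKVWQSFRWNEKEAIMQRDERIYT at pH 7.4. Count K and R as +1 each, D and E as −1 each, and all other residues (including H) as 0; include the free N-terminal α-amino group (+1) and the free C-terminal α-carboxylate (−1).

Positive (K, R): R7, R9, K11, R17, K21, R27, R30 → +7.
Negative (D, E): E20, E22, D28, E29 → −4.
The N-terminus (+1) and C-terminus (−1) cancel.
Net charge = (+7) + (−4) = +3.

+3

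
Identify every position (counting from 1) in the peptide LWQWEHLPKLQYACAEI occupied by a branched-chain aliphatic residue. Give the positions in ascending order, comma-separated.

1, 7, 10, 17

Valine (V), leucine (L), and isoleucine (I) are the branched-chain amino acids.
Matching residues: L1, L7, L10, I17.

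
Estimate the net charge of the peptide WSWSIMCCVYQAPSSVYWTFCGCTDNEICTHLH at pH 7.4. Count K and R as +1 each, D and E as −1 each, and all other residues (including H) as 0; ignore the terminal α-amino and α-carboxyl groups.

Positive (K, R): none → +0.
Negative (D, E): D25, E27 → −2.
Net charge = (+0) + (−2) = −2.

-2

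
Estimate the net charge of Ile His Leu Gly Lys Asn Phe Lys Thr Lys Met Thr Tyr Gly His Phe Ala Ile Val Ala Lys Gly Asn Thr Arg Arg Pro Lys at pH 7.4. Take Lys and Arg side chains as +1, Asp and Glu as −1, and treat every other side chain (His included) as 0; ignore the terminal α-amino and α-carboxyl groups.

+7

Positive (K, R): Lys5, Lys8, Lys10, Lys21, Arg25, Arg26, Lys28 → +7.
Negative (D, E): none → −0.
Net charge = (+7) + (−0) = +7.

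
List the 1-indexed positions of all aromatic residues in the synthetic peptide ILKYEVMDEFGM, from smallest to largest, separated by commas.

4, 10

The aromatic amino acids are Phe (F, benzyl), Trp (W, indole), and Tyr (Y, phenol).
Matching residues: Y4, F10.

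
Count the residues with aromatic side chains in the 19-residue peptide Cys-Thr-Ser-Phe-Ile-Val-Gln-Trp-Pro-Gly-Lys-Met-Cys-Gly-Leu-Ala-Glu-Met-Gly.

2

The aromatic amino acids are Phe (F, benzyl), Trp (W, indole), and Tyr (Y, phenol).
Matching residues: Phe4, Trp8.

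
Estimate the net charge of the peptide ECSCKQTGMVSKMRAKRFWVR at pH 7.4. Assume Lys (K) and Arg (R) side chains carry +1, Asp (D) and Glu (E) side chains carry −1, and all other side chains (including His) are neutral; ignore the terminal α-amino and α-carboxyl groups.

Positive (K, R): K5, K12, R14, K16, R17, R21 → +6.
Negative (D, E): E1 → −1.
Net charge = (+6) + (−1) = +5.

+5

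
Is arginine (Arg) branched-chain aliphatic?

Valine (V), leucine (L), and isoleucine (I) are the branched-chain amino acids.
Arginine is not in this group.

No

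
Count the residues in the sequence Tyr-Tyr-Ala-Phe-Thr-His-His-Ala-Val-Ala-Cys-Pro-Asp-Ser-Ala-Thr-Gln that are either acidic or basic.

3

Acidic: D, E. Basic: H, K, R.
Acidic residues here: Asp13 (1).
Basic residues here: His6, His7 (2).
The two groups share no amino acid, so total = 1 + 2 = 3.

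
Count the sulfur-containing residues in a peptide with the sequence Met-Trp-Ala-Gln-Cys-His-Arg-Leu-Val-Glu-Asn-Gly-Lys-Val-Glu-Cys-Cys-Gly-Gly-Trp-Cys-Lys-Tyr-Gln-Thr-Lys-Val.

Cysteine (C, thiol) and methionine (M, thioether) are the two sulfur-containing amino acids.
Matching residues: Met1, Cys5, Cys16, Cys17, Cys21.

5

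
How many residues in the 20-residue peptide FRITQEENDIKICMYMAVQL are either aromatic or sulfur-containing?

5

Aromatic: F, W, Y. Sulfur-containing: C, M.
Aromatic residues here: F1, Y15 (2).
Sulfur-containing residues here: C13, M14, M16 (3).
The two groups share no amino acid, so total = 2 + 3 = 5.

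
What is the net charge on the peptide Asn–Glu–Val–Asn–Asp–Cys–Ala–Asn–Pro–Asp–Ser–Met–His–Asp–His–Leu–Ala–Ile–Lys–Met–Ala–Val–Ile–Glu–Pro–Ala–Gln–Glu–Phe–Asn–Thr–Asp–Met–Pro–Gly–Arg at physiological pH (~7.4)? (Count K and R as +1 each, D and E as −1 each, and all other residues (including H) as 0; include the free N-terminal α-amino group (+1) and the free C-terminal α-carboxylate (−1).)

Positive (K, R): Lys19, Arg36 → +2.
Negative (D, E): Glu2, Asp5, Asp10, Asp14, Glu24, Glu28, Asp32 → −7.
The N-terminus (+1) and C-terminus (−1) cancel.
Net charge = (+2) + (−7) = −5.

-5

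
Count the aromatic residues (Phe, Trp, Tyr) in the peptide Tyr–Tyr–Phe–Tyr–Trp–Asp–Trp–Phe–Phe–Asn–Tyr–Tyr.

10

Matching residues: Tyr1, Tyr2, Phe3, Tyr4, Trp5, Trp7, Phe8, Phe9, Tyr11, Tyr12.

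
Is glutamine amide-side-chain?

Only N (asparagine) and Q (glutamine) carry a side-chain carboxamide.
Glutamine is in this group.

Yes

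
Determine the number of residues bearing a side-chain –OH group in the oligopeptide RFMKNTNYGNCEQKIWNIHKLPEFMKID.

2

Serine (S), threonine (T), and tyrosine (Y) each carry a hydroxyl group on the side chain.
Matching residues: T6, Y8.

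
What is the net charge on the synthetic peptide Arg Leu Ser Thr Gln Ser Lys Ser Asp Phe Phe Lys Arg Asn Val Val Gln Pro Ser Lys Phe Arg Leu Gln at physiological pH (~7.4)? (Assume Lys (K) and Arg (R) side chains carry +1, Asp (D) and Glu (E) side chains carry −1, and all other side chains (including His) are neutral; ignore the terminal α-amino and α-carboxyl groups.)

Positive (K, R): Arg1, Lys7, Lys12, Arg13, Lys20, Arg22 → +6.
Negative (D, E): Asp9 → −1.
Net charge = (+6) + (−1) = +5.

+5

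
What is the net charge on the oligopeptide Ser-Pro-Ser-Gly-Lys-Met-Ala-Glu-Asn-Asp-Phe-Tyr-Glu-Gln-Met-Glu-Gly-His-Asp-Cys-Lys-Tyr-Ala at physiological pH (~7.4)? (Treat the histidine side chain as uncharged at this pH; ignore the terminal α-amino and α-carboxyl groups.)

The side chains ionized at physiological pH are Lys/Arg (+1) and Asp/Glu (−1); with His treated as neutral, nothing else contributes.
Positive (K, R): Lys5, Lys21 → +2.
Negative (D, E): Glu8, Asp10, Glu13, Glu16, Asp19 → −5.
Net charge = (+2) + (−5) = −3.

-3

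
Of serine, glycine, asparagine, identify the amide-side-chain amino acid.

The amide-side-chain residues are Asn (N) and Gln (Q).
Of the listed options, only asparagine belongs to this group.

asparagine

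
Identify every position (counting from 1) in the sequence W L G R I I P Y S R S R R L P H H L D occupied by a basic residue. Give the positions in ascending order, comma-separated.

Lysine (K), arginine (R), and histidine (H) have basic, nitrogen-containing side chains.
Matching residues: R4, R10, R12, R13, H16, H17.

4, 10, 12, 13, 16, 17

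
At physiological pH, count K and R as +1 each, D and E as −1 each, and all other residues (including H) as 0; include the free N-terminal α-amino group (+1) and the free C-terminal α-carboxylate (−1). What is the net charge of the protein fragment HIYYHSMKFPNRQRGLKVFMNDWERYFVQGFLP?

+3

Positive (K, R): K8, R12, R14, K17, R25 → +5.
Negative (D, E): D22, E24 → −2.
The N-terminus (+1) and C-terminus (−1) cancel.
Net charge = (+5) + (−2) = +3.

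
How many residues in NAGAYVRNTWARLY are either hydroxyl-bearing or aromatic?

4

Hydroxyl-bearing: S, T, Y. Aromatic: F, W, Y.
Hydroxyl-bearing residues here: Y5, T9, Y14 (3).
Aromatic residues here: Y5, W10, Y14 (3).
Y is in both groups, so the 2 Y residues must not be double-counted.
Total = 3 + 3 − 2 = 4.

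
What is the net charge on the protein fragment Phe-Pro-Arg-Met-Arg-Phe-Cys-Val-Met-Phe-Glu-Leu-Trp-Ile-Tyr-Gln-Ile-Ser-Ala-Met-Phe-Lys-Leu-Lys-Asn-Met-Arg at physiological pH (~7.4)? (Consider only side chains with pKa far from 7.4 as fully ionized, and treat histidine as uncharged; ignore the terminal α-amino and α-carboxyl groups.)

+4

The side chains ionized at physiological pH are Lys/Arg (+1) and Asp/Glu (−1); with His treated as neutral, nothing else contributes.
Positive (K, R): Arg3, Arg5, Lys22, Lys24, Arg27 → +5.
Negative (D, E): Glu11 → −1.
Net charge = (+5) + (−1) = +4.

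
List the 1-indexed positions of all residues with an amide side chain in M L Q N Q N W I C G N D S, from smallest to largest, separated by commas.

Asparagine (N) and glutamine (Q) have uncharged amide side chains.
Matching residues: Q3, N4, Q5, N6, N11.

3, 4, 5, 6, 11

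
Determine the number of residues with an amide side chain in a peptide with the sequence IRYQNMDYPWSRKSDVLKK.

Only N (asparagine) and Q (glutamine) carry a side-chain carboxamide.
Matching residues: Q4, N5.

2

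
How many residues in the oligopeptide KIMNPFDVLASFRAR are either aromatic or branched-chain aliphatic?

5

Aromatic: F, W, Y. Branched-chain aliphatic: I, L, V.
Aromatic residues here: F6, F12 (2).
Branched-chain aliphatic residues here: I2, V8, L9 (3).
The two groups share no amino acid, so total = 2 + 3 = 5.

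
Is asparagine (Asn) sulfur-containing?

No

Cysteine (C, thiol) and methionine (M, thioether) are the two sulfur-containing amino acids.
Asparagine is not in this group.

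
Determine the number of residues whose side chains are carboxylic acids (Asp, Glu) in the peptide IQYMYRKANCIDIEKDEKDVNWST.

5

Matching residues: D12, E14, D16, E17, D19.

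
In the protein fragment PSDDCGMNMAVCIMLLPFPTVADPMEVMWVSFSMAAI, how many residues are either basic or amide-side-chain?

1

Basic: H, K, R. Amide-side-chain: N, Q.
Basic residues here: none (0).
Amide-side-chain residues here: N8 (1).
The two groups share no amino acid, so total = 0 + 1 = 1.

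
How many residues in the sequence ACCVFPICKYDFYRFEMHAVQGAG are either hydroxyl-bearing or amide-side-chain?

Hydroxyl-bearing: S, T, Y. Amide-side-chain: N, Q.
Hydroxyl-bearing residues here: Y10, Y13 (2).
Amide-side-chain residues here: Q21 (1).
The two groups share no amino acid, so total = 2 + 1 = 3.

3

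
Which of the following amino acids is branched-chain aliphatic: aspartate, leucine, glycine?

V, L, and I make up the branched-chain aliphatic group.
Of the listed options, only leucine belongs to this group.

leucine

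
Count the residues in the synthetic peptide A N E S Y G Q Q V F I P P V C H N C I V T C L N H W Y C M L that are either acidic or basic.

3

Acidic: D, E. Basic: H, K, R.
Acidic residues here: E3 (1).
Basic residues here: H16, H25 (2).
The two groups share no amino acid, so total = 1 + 2 = 3.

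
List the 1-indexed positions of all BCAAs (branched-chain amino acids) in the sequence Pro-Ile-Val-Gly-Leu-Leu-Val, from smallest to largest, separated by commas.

Valine (V), leucine (L), and isoleucine (I) are the branched-chain amino acids.
Matching residues: Ile2, Val3, Leu5, Leu6, Val7.

2, 3, 5, 6, 7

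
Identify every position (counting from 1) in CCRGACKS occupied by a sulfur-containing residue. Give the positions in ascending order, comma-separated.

1, 2, 6

The sulfur-bearing residues are cysteine (–SH) and methionine (–S–CH₃).
Matching residues: C1, C2, C6.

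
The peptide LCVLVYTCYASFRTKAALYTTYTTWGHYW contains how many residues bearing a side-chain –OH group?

The –OH-bearing residues are Ser, Thr (aliphatic alcohols), and Tyr (phenol).
Matching residues: Y6, T7, Y9, S11, T14, Y19, T20, T21, Y22, T23, T24, Y28.

12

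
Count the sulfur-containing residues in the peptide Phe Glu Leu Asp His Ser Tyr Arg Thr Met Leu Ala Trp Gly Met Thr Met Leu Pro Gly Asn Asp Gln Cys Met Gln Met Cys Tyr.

7

Only Cys (C) and Met (M) have a sulfur atom in the side chain.
Matching residues: Met10, Met15, Met17, Cys24, Met25, Met27, Cys28.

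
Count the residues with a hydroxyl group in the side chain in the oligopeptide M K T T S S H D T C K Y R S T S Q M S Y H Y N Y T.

The –OH-bearing residues are Ser, Thr (aliphatic alcohols), and Tyr (phenol).
Matching residues: T3, T4, S5, S6, T9, Y12, S14, T15, S16, S19, Y20, Y22, Y24, T25.

14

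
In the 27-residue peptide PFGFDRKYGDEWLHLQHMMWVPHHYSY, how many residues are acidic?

Aspartate (D) and glutamate (E) have carboxylic-acid side chains and are the acidic amino acids.
Matching residues: D5, D10, E11.

3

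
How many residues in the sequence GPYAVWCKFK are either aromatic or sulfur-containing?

4

Aromatic: F, W, Y. Sulfur-containing: C, M.
Aromatic residues here: Y3, W6, F9 (3).
Sulfur-containing residues here: C7 (1).
The two groups share no amino acid, so total = 3 + 1 = 4.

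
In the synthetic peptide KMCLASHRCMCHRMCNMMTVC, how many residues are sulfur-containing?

Only Cys (C) and Met (M) have a sulfur atom in the side chain.
Matching residues: M2, C3, C9, M10, C11, M14, C15, M17, M18, C21.

10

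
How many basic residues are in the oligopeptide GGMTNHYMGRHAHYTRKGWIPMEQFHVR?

K, R, and H are the three residues with basic side chains (ε-amine, guanidinium, and imidazole respectively).
Matching residues: H6, R10, H11, H13, R16, K17, H26, R28.

8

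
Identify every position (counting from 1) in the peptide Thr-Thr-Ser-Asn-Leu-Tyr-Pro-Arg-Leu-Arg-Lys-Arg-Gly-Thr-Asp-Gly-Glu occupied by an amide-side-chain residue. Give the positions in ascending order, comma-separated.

Asparagine (N) and glutamine (Q) have uncharged amide side chains.
Matching residues: Asn4.

4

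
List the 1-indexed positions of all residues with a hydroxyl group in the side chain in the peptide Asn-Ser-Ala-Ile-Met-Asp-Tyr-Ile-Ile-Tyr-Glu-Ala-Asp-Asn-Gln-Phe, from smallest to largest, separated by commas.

2, 7, 10

S, T, and Y are the three residues with a side-chain hydroxyl.
Matching residues: Ser2, Tyr7, Tyr10.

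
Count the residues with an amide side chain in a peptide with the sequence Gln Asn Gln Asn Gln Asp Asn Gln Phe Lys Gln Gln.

9

Only N (asparagine) and Q (glutamine) carry a side-chain carboxamide.
Matching residues: Gln1, Asn2, Gln3, Asn4, Gln5, Asn7, Gln8, Gln11, Gln12.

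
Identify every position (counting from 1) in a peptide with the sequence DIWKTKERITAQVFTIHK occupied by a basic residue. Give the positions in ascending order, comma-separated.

The basic amino acids are Lys (K), Arg (R), and His (H).
Matching residues: K4, K6, R8, H17, K18.

4, 6, 8, 17, 18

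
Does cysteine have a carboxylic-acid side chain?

No

Aspartate (D) and glutamate (E) have carboxylic-acid side chains and are the acidic amino acids.
Cysteine is not in this group.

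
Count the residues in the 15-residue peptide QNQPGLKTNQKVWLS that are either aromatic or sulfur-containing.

1

Aromatic: F, W, Y. Sulfur-containing: C, M.
Aromatic residues here: W13 (1).
Sulfur-containing residues here: none (0).
The two groups share no amino acid, so total = 1 + 0 = 1.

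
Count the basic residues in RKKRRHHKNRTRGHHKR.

14

The basic amino acids are Lys (K), Arg (R), and His (H).
Matching residues: R1, K2, K3, R4, R5, H6, H7, K8, R10, R12, H14, H15, K16, R17.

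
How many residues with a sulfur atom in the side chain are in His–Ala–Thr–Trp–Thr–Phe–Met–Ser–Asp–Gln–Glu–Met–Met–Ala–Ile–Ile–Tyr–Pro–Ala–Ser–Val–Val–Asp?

The sulfur-bearing residues are cysteine (–SH) and methionine (–S–CH₃).
Matching residues: Met7, Met12, Met13.

3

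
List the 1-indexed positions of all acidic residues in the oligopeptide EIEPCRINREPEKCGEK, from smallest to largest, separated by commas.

1, 3, 10, 12, 16

Aspartate (D) and glutamate (E) have carboxylic-acid side chains and are the acidic amino acids.
Matching residues: E1, E3, E10, E12, E16.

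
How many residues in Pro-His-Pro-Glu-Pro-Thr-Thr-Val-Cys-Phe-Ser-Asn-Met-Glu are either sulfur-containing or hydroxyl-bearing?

Sulfur-containing: C, M. Hydroxyl-bearing: S, T, Y.
Sulfur-containing residues here: Cys9, Met13 (2).
Hydroxyl-bearing residues here: Thr6, Thr7, Ser11 (3).
The two groups share no amino acid, so total = 2 + 3 = 5.

5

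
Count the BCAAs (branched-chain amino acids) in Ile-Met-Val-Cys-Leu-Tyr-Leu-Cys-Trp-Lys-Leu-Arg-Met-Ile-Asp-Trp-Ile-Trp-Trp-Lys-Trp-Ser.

7

Valine (V), leucine (L), and isoleucine (I) are the branched-chain amino acids.
Matching residues: Ile1, Val3, Leu5, Leu7, Leu11, Ile14, Ile17.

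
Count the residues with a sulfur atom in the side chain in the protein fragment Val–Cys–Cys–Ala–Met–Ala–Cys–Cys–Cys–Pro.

The sulfur-bearing residues are cysteine (–SH) and methionine (–S–CH₃).
Matching residues: Cys2, Cys3, Met5, Cys7, Cys8, Cys9.

6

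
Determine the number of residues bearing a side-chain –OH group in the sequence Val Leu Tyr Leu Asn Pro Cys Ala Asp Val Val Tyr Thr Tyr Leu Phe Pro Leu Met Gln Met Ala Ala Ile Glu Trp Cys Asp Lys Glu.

4

Serine (S), threonine (T), and tyrosine (Y) each carry a hydroxyl group on the side chain.
Matching residues: Tyr3, Tyr12, Thr13, Tyr14.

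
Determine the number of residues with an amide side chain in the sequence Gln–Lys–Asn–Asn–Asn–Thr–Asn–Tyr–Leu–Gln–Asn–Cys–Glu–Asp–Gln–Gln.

The amide-side-chain residues are Asn (N) and Gln (Q).
Matching residues: Gln1, Asn3, Asn4, Asn5, Asn7, Gln10, Asn11, Gln15, Gln16.

9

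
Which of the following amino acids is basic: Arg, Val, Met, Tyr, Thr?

The basic amino acids are Lys (K), Arg (R), and His (H).
Of the listed options, only Arg belongs to this group.

Arg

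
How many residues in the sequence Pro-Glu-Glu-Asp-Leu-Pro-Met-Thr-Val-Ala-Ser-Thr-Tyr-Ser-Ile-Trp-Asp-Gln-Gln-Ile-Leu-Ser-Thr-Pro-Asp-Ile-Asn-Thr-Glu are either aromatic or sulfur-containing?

Aromatic: F, W, Y. Sulfur-containing: C, M.
Aromatic residues here: Tyr13, Trp16 (2).
Sulfur-containing residues here: Met7 (1).
The two groups share no amino acid, so total = 2 + 1 = 3.

3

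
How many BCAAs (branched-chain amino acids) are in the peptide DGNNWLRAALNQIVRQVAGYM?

The BCAAs are Val, Leu, and Ile — aliphatic side chains with a branch point.
Matching residues: L6, L10, I13, V14, V17.

5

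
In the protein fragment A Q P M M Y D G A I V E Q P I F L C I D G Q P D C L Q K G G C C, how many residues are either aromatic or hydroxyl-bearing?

Aromatic: F, W, Y. Hydroxyl-bearing: S, T, Y.
Aromatic residues here: Y6, F16 (2).
Hydroxyl-bearing residues here: Y6 (1).
Y is in both groups, so the 1 Y residue must not be double-counted.
Total = 2 + 1 − 1 = 2.

2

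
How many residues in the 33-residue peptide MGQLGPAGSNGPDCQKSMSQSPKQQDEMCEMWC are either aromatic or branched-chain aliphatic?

Aromatic: F, W, Y. Branched-chain aliphatic: I, L, V.
Aromatic residues here: W32 (1).
Branched-chain aliphatic residues here: L4 (1).
The two groups share no amino acid, so total = 1 + 1 = 2.

2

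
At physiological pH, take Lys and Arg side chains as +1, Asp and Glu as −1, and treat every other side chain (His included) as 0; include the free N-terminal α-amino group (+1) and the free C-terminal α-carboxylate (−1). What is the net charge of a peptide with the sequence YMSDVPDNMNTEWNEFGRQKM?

-2

Positive (K, R): R18, K20 → +2.
Negative (D, E): D4, D7, E12, E15 → −4.
The N-terminus (+1) and C-terminus (−1) cancel.
Net charge = (+2) + (−4) = −2.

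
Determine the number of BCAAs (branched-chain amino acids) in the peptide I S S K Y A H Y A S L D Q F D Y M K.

The BCAAs are Val, Leu, and Ile — aliphatic side chains with a branch point.
Matching residues: I1, L11.

2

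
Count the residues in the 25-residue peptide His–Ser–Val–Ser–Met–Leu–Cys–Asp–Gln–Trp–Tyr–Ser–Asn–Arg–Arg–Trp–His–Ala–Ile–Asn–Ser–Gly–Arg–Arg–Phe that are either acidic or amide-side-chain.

Acidic: D, E. Amide-side-chain: N, Q.
Acidic residues here: Asp8 (1).
Amide-side-chain residues here: Gln9, Asn13, Asn20 (3).
The two groups share no amino acid, so total = 1 + 3 = 4.

4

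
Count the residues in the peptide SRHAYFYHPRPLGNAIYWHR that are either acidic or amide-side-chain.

1

Acidic: D, E. Amide-side-chain: N, Q.
Acidic residues here: none (0).
Amide-side-chain residues here: N14 (1).
The two groups share no amino acid, so total = 0 + 1 = 1.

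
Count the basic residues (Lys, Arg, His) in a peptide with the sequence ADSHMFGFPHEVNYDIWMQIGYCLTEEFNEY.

Matching residues: H4, H10.

2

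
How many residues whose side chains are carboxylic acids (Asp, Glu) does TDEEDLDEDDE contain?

Matching residues: D2, E3, E4, D5, D7, E8, D9, D10, E11.

9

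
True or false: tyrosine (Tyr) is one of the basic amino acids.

False

The basic amino acids are Lys (K), Arg (R), and His (H).
Tyrosine is not in this group.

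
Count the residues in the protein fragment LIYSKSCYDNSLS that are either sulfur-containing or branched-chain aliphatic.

4

Sulfur-containing: C, M. Branched-chain aliphatic: I, L, V.
Sulfur-containing residues here: C7 (1).
Branched-chain aliphatic residues here: L1, I2, L12 (3).
The two groups share no amino acid, so total = 1 + 3 = 4.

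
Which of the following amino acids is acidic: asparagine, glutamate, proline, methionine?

glutamate

The acidic residues are Asp (D) and Glu (E), whose side chains end in a carboxylate group.
Of the listed options, only glutamate belongs to this group.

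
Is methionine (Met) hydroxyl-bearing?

S, T, and Y are the three residues with a side-chain hydroxyl.
Methionine is not in this group.

No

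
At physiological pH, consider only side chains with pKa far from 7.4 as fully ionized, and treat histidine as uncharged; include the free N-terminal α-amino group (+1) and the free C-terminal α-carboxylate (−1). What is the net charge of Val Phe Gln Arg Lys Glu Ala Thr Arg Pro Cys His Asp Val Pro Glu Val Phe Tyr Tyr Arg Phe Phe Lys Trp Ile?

+2

Near pH 7.4, K and R contribute +1 each, D and E contribute −1 each, and every other side chain (His included, as stated) is uncharged.
Positive (K, R): Arg4, Lys5, Arg9, Arg21, Lys24 → +5.
Negative (D, E): Glu6, Asp13, Glu16 → −3.
The N-terminus (+1) and C-terminus (−1) cancel.
Net charge = (+5) + (−3) = +2.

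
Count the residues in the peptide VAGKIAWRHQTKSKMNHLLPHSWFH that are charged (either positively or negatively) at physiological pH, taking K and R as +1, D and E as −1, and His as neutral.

4

Charged side chains at pH ~7.4: K, R (positive); D, E (negative).
Matching residues: K4, R8, K12, K14.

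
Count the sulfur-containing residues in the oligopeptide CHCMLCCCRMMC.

Only Cys (C) and Met (M) have a sulfur atom in the side chain.
Matching residues: C1, C3, M4, C6, C7, C8, M10, M11, C12.

9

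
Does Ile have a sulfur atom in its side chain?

The sulfur-bearing residues are cysteine (–SH) and methionine (–S–CH₃).
Isoleucine is not in this group.

No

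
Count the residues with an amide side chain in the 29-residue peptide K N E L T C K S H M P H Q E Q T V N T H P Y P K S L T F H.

Only N (asparagine) and Q (glutamine) carry a side-chain carboxamide.
Matching residues: N2, Q13, Q15, N18.

4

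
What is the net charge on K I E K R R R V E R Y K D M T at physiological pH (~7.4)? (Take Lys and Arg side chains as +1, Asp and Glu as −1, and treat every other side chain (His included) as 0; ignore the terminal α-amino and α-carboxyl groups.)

+4

Positive (K, R): K1, K4, R5, R6, R7, R10, K12 → +7.
Negative (D, E): E3, E9, D13 → −3.
Net charge = (+7) + (−3) = +4.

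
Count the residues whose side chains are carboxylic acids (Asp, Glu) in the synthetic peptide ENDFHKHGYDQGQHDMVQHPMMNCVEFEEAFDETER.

10

Matching residues: E1, D3, D10, D15, E26, E28, E29, D32, E33, E35.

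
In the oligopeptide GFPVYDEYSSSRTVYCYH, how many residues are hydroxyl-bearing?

The –OH-bearing residues are Ser, Thr (aliphatic alcohols), and Tyr (phenol).
Matching residues: Y5, Y8, S9, S10, S11, T13, Y15, Y17.

8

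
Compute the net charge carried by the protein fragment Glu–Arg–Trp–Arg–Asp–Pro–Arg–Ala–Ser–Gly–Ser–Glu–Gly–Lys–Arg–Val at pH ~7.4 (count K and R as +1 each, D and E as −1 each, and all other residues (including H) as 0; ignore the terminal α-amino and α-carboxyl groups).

+2

Positive (K, R): Arg2, Arg4, Arg7, Lys14, Arg15 → +5.
Negative (D, E): Glu1, Asp5, Glu12 → −3.
Net charge = (+5) + (−3) = +2.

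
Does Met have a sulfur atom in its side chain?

The sulfur-bearing residues are cysteine (–SH) and methionine (–S–CH₃).
Methionine is in this group.

Yes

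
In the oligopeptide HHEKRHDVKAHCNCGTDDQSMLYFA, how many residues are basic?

K, R, and H are the three residues with basic side chains (ε-amine, guanidinium, and imidazole respectively).
Matching residues: H1, H2, K4, R5, H6, K9, H11.

7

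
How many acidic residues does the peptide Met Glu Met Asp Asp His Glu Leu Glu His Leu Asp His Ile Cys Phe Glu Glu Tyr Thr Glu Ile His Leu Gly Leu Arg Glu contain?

10

Only D (aspartate) and E (glutamate) carry a side-chain carboxylic acid.
Matching residues: Glu2, Asp4, Asp5, Glu7, Glu9, Asp12, Glu17, Glu18, Glu21, Glu28.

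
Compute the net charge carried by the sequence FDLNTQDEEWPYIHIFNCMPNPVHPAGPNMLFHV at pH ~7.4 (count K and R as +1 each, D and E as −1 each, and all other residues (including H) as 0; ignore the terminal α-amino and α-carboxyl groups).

Positive (K, R): none → +0.
Negative (D, E): D2, D7, E8, E9 → −4.
Net charge = (+0) + (−4) = −4.

-4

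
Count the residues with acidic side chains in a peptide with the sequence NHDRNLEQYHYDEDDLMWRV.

Only D (aspartate) and E (glutamate) carry a side-chain carboxylic acid.
Matching residues: D3, E7, D12, E13, D14, D15.

6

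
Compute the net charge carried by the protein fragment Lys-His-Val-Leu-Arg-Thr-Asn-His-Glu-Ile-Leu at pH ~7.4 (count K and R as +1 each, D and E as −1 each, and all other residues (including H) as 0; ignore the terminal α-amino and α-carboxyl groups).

Positive (K, R): Lys1, Arg5 → +2.
Negative (D, E): Glu9 → −1.
Net charge = (+2) + (−1) = +1.

+1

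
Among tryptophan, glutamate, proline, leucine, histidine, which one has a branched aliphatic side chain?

V, L, and I make up the branched-chain aliphatic group.
Of the listed options, only leucine belongs to this group.

leucine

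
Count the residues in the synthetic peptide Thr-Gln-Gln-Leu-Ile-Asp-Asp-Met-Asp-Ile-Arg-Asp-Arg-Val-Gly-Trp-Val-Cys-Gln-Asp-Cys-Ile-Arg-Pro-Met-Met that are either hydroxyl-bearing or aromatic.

2

Hydroxyl-bearing: S, T, Y. Aromatic: F, W, Y.
Hydroxyl-bearing residues here: Thr1 (1).
Aromatic residues here: Trp16 (1).
(Y belongs to both groups, but none appear in this sequence.) Total = 1 + 1 = 2.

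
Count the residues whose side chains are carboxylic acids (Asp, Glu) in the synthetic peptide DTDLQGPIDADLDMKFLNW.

5

Matching residues: D1, D3, D9, D11, D13.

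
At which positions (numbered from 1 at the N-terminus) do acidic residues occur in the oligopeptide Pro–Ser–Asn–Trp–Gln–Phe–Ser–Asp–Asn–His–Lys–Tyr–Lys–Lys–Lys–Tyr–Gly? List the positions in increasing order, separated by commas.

The acidic residues are Asp (D) and Glu (E), whose side chains end in a carboxylate group.
Matching residues: Asp8.

8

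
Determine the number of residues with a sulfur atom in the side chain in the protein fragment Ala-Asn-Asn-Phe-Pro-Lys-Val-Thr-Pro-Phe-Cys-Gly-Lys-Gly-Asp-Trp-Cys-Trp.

2

Cysteine (C, thiol) and methionine (M, thioether) are the two sulfur-containing amino acids.
Matching residues: Cys11, Cys17.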